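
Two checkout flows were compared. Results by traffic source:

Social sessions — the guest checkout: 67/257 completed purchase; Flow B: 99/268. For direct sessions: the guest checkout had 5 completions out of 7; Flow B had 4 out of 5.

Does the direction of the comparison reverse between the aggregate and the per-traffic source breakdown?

Social: the guest checkout 67/257 = 26.1%, Flow B 99/268 = 36.9% → Flow B
Direct: the guest checkout 5/7 = 71.4%, Flow B 4/5 = 80.0% → Flow B
Overall: the guest checkout 72/264 = 27.3%, Flow B 103/273 = 37.7% → Flow B
Flow B wins overall and in every traffic group — no reversal.

No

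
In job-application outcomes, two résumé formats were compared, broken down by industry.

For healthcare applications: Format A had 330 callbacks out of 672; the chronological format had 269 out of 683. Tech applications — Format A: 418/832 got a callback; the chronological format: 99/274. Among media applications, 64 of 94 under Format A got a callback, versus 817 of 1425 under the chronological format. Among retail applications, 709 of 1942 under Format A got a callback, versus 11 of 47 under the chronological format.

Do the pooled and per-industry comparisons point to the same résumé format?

No

Healthcare: Format A 330/672 = 49.1%, the chronological format 269/683 = 39.4% → Format A
Tech: Format A 418/832 = 50.2%, the chronological format 99/274 = 36.1% → Format A
Media: Format A 64/94 = 68.1%, the chronological format 817/1425 = 57.3% → Format A
Retail: Format A 709/1942 = 36.5%, the chronological format 11/47 = 23.4% → Format A
Overall: Format A 1521/3540 = 43.0%, the chronological format 1196/2429 = 49.2% → the chronological format
Format A wins each industry group but the chronological format wins overall — the comparison reverses. Format A's applications skew toward retail, which has a lower base rate.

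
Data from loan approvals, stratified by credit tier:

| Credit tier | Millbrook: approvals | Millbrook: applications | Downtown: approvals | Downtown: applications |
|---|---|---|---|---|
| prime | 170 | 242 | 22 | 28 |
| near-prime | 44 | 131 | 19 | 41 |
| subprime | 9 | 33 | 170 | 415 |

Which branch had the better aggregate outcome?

Prime: Millbrook 170/242 = 70.2%, Downtown 22/28 = 78.6% → Downtown
Near-prime: Millbrook 44/131 = 33.6%, Downtown 19/41 = 46.3% → Downtown
Subprime: Millbrook 9/33 = 27.3%, Downtown 170/415 = 41.0% → Downtown
Overall: Millbrook 223/406 = 54.9%, Downtown 211/484 = 43.6% → Millbrook
(Downtown wins every credit group but Millbrook wins overall — Downtown's applications skew toward the low-rate subprime group.)

Millbrook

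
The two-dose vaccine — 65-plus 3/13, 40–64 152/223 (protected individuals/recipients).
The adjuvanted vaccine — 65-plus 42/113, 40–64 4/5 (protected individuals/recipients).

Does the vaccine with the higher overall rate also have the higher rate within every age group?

No

65-plus: the two-dose vaccine 3/13 = 23.1%, the adjuvanted vaccine 42/113 = 37.2% → the adjuvanted vaccine
40–64: the two-dose vaccine 152/223 = 68.2%, the adjuvanted vaccine 4/5 = 80.0% → the adjuvanted vaccine
Overall: the two-dose vaccine 155/236 = 65.7%, the adjuvanted vaccine 46/118 = 39.0% → the two-dose vaccine
The adjuvanted vaccine wins each age group but the two-dose vaccine wins overall — the comparison reverses. The adjuvanted vaccine's recipients skew toward 65-plus, which has a lower base rate.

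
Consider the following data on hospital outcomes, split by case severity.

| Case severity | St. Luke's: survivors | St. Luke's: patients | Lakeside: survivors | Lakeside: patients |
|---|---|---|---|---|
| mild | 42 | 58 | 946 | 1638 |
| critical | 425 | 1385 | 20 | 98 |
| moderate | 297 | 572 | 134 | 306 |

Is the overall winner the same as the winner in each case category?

No

Mild: St. Luke's 42/58 = 72.4%, Lakeside 946/1638 = 57.8% → St. Luke's
Critical: St. Luke's 425/1385 = 30.7%, Lakeside 20/98 = 20.4% → St. Luke's
Moderate: St. Luke's 297/572 = 51.9%, Lakeside 134/306 = 43.8% → St. Luke's
Overall: St. Luke's 764/2015 = 37.9%, Lakeside 1100/2042 = 53.9% → Lakeside
St. Luke's wins each case group but Lakeside wins overall — the comparison reverses. St. Luke's's patients skew toward critical, which has a lower base rate.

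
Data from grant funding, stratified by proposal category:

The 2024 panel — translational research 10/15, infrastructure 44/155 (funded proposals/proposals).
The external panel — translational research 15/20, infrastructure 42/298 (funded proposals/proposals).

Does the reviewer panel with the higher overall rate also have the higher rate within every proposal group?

Translational research: the 2024 panel 10/15 = 66.7%, the external panel 15/20 = 75.0% → the external panel
Infrastructure: the 2024 panel 44/155 = 28.4%, the external panel 42/298 = 14.1% → the 2024 panel
Overall: the 2024 panel 54/170 = 31.8%, the external panel 57/318 = 17.9% → the 2024 panel
Neither sweeps: the 2024 panel wins 1 of 2 groups, the external panel wins 1. The 2024 panel wins overall but not every group — no Simpson reversal.

No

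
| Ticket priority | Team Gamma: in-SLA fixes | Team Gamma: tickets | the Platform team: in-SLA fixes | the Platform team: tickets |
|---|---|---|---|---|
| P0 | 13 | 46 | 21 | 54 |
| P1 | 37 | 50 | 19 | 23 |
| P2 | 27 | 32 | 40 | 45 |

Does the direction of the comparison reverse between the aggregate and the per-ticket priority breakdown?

P0: Team Gamma 13/46 = 28.3%, the Platform team 21/54 = 38.9% → the Platform team
P1: Team Gamma 37/50 = 74.0%, the Platform team 19/23 = 82.6% → the Platform team
P2: Team Gamma 27/32 = 84.4%, the Platform team 40/45 = 88.9% → the Platform team
Overall: Team Gamma 77/128 = 60.2%, the Platform team 80/122 = 65.6% → the Platform team
The Platform team wins overall and in every ticket group — no reversal.

No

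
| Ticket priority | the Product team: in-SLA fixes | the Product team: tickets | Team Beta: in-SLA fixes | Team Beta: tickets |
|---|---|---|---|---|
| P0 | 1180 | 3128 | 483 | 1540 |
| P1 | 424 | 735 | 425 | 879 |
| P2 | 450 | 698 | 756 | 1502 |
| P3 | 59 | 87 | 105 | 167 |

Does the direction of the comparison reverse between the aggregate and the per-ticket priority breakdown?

P0: the Product team 1180/3128 = 37.7%, Team Beta 483/1540 = 31.4% → the Product team
P1: the Product team 424/735 = 57.7%, Team Beta 425/879 = 48.4% → the Product team
P2: the Product team 450/698 = 64.5%, Team Beta 756/1502 = 50.3% → the Product team
P3: the Product team 59/87 = 67.8%, Team Beta 105/167 = 62.9% → the Product team
Overall: the Product team 2113/4648 = 45.5%, Team Beta 1769/4088 = 43.3% → the Product team
The Product team wins overall and in every ticket group — no reversal.

No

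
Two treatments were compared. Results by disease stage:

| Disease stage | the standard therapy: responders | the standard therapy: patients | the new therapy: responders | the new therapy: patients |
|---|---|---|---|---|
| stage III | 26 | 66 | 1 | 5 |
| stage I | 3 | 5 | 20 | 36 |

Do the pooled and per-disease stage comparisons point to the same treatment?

Stage III: the standard therapy 26/66 = 39.4%, the new therapy 1/5 = 20.0% → the standard therapy
Stage I: the standard therapy 3/5 = 60.0%, the new therapy 20/36 = 55.6% → the standard therapy
Overall: the standard therapy 29/71 = 40.8%, the new therapy 21/41 = 51.2% → the new therapy
The standard therapy wins each disease group but the new therapy wins overall — the comparison reverses. The standard therapy's patients skew toward stage III, which has a lower base rate.

No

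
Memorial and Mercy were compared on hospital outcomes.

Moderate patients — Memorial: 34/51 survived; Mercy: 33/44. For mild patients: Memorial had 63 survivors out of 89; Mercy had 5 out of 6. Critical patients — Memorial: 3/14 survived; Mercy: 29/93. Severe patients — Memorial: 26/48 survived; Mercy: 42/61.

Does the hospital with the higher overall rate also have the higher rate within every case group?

Moderate: Memorial 34/51 = 66.7%, Mercy 33/44 = 75.0% → Mercy
Mild: Memorial 63/89 = 70.8%, Mercy 5/6 = 83.3% → Mercy
Critical: Memorial 3/14 = 21.4%, Mercy 29/93 = 31.2% → Mercy
Severe: Memorial 26/48 = 54.2%, Mercy 42/61 = 68.9% → Mercy
Overall: Memorial 126/202 = 62.4%, Mercy 109/204 = 53.4% → Memorial
Mercy wins each case group but Memorial wins overall — the comparison reverses. Mercy's patients skew toward critical, which has a lower base rate.

No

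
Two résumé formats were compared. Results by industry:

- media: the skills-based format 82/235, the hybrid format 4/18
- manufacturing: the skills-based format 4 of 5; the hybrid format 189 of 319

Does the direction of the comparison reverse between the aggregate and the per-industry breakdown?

Yes

Media: the skills-based format 82/235 = 34.9%, the hybrid format 4/18 = 22.2% → the skills-based format
Manufacturing: the skills-based format 4/5 = 80.0%, the hybrid format 189/319 = 59.2% → the skills-based format
Overall: the skills-based format 86/240 = 35.8%, the hybrid format 193/337 = 57.3% → the hybrid format
The skills-based format wins each industry group but the hybrid format wins overall — the comparison reverses. The skills-based format's applications skew toward media, which has a lower base rate.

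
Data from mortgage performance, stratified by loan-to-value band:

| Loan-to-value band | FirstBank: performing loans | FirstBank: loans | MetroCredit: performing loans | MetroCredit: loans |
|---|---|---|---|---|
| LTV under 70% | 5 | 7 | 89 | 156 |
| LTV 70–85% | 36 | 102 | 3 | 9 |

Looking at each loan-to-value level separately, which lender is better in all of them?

LTV under 70%: FirstBank 5/7 = 71.4%, MetroCredit 89/156 = 57.1% → FirstBank
LTV 70–85%: FirstBank 36/102 = 35.3%, MetroCredit 3/9 = 33.3% → FirstBank
FirstBank has the higher rate in both groups.

FirstBank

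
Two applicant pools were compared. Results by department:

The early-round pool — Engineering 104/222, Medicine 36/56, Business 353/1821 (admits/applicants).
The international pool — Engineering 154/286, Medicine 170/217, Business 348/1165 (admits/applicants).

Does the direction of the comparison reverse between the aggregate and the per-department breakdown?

No

Engineering: the early-round pool 104/222 = 46.8%, the international pool 154/286 = 53.8% → the international pool
Medicine: the early-round pool 36/56 = 64.3%, the international pool 170/217 = 78.3% → the international pool
Business: the early-round pool 353/1821 = 19.4%, the international pool 348/1165 = 29.9% → the international pool
Overall: the early-round pool 493/2099 = 23.5%, the international pool 672/1668 = 40.3% → the international pool
The international pool wins overall and in every department group — no reversal.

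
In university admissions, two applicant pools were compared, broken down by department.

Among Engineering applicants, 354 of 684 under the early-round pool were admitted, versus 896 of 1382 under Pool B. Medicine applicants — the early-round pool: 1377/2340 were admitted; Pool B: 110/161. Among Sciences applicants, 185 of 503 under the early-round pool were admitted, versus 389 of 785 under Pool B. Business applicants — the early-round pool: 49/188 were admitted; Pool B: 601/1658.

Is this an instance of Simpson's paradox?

Engineering: the early-round pool 354/684 = 51.8%, Pool B 896/1382 = 64.8% → Pool B
Medicine: the early-round pool 1377/2340 = 58.8%, Pool B 110/161 = 68.3% → Pool B
Sciences: the early-round pool 185/503 = 36.8%, Pool B 389/785 = 49.6% → Pool B
Business: the early-round pool 49/188 = 26.1%, Pool B 601/1658 = 36.2% → Pool B
Overall: the early-round pool 1965/3715 = 52.9%, Pool B 1996/3986 = 50.1% → the early-round pool
Pool B wins each department group but the early-round pool wins overall — the comparison reverses. Pool B's applicants skew toward Business, which has a lower base rate.

Yes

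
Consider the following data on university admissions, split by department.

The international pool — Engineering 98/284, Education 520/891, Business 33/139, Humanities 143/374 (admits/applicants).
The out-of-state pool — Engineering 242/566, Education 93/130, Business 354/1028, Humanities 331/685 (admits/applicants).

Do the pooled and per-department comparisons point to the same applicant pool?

No

Engineering: the international pool 98/284 = 34.5%, the out-of-state pool 242/566 = 42.8% → the out-of-state pool
Education: the international pool 520/891 = 58.4%, the out-of-state pool 93/130 = 71.5% → the out-of-state pool
Business: the international pool 33/139 = 23.7%, the out-of-state pool 354/1028 = 34.4% → the out-of-state pool
Humanities: the international pool 143/374 = 38.2%, the out-of-state pool 331/685 = 48.3% → the out-of-state pool
Overall: the international pool 794/1688 = 47.0%, the out-of-state pool 1020/2409 = 42.3% → the international pool
The out-of-state pool wins each department group but the international pool wins overall — the comparison reverses. The out-of-state pool's applicants skew toward Business, which has a lower base rate.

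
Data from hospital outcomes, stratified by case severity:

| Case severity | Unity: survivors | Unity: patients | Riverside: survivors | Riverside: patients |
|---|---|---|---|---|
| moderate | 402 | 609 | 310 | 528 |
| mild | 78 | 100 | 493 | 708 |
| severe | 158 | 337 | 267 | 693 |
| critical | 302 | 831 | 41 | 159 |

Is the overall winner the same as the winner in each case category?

Moderate: Unity 402/609 = 66.0%, Riverside 310/528 = 58.7% → Unity
Mild: Unity 78/100 = 78.0%, Riverside 493/708 = 69.6% → Unity
Severe: Unity 158/337 = 46.9%, Riverside 267/693 = 38.5% → Unity
Critical: Unity 302/831 = 36.3%, Riverside 41/159 = 25.8% → Unity
Overall: Unity 940/1877 = 50.1%, Riverside 1111/2088 = 53.2% → Riverside
Unity wins each case group but Riverside wins overall — the comparison reverses. Unity's patients skew toward critical, which has a lower base rate.

No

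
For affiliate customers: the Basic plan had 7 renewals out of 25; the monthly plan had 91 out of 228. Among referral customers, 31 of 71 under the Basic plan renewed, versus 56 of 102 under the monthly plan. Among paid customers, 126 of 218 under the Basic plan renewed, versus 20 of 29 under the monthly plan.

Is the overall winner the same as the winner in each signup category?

Affiliate: the Basic plan 7/25 = 28.0%, the monthly plan 91/228 = 39.9% → the monthly plan
Referral: the Basic plan 31/71 = 43.7%, the monthly plan 56/102 = 54.9% → the monthly plan
Paid: the Basic plan 126/218 = 57.8%, the monthly plan 20/29 = 69.0% → the monthly plan
Overall: the Basic plan 164/314 = 52.2%, the monthly plan 167/359 = 46.5% → the Basic plan
The monthly plan wins each signup group but the Basic plan wins overall — the comparison reverses. The monthly plan's customers skew toward affiliate, which has a lower base rate.

No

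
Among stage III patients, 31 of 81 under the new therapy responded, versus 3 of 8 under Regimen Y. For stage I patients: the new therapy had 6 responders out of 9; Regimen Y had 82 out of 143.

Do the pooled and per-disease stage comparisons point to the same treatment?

Stage III: the new therapy 31/81 = 38.3%, Regimen Y 3/8 = 37.5% → the new therapy
Stage I: the new therapy 6/9 = 66.7%, Regimen Y 82/143 = 57.3% → the new therapy
Overall: the new therapy 37/90 = 41.1%, Regimen Y 85/151 = 56.3% → Regimen Y
The new therapy wins each disease group but Regimen Y wins overall — the comparison reverses. The new therapy's patients skew toward stage III, which has a lower base rate.

No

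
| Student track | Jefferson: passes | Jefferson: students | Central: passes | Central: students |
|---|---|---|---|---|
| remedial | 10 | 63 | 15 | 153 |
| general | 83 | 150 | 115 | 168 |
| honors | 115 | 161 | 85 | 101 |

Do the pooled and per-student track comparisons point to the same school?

Remedial: Jefferson 10/63 = 15.9%, Central 15/153 = 9.8% → Jefferson
General: Jefferson 83/150 = 55.3%, Central 115/168 = 68.5% → Central
Honors: Jefferson 115/161 = 71.4%, Central 85/101 = 84.2% → Central
Overall: Jefferson 208/374 = 55.6%, Central 215/422 = 50.9% → Jefferson
Neither sweeps: Jefferson wins 1 of 3 groups, Central wins 2. Jefferson wins overall but not every group — no Simpson reversal.

No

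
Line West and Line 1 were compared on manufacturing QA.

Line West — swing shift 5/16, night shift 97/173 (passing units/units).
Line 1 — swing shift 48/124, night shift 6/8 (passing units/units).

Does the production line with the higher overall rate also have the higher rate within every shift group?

No

Swing shift: Line West 5/16 = 31.2%, Line 1 48/124 = 38.7% → Line 1
Night shift: Line West 97/173 = 56.1%, Line 1 6/8 = 75.0% → Line 1
Overall: Line West 102/189 = 54.0%, Line 1 54/132 = 40.9% → Line West
Line 1 wins each shift group but Line West wins overall — the comparison reverses. Line 1's units skew toward swing shift, which has a lower base rate.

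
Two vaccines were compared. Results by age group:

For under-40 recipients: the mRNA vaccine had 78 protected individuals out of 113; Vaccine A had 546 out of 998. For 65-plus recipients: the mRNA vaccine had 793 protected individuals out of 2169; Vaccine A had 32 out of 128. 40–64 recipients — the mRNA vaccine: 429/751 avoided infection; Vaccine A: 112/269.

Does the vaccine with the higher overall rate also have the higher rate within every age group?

Under-40: the mRNA vaccine 78/113 = 69.0%, Vaccine A 546/998 = 54.7% → the mRNA vaccine
65-plus: the mRNA vaccine 793/2169 = 36.6%, Vaccine A 32/128 = 25.0% → the mRNA vaccine
40–64: the mRNA vaccine 429/751 = 57.1%, Vaccine A 112/269 = 41.6% → the mRNA vaccine
Overall: the mRNA vaccine 1300/3033 = 42.9%, Vaccine A 690/1395 = 49.5% → Vaccine A
The mRNA vaccine wins each age group but Vaccine A wins overall — the comparison reverses. The mRNA vaccine's recipients skew toward 65-plus, which has a lower base rate.

No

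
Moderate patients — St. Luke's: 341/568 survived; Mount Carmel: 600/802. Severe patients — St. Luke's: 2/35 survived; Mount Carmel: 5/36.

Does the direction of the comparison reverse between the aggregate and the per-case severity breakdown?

Moderate: St. Luke's 341/568 = 60.0%, Mount Carmel 600/802 = 74.8% → Mount Carmel
Severe: St. Luke's 2/35 = 5.7%, Mount Carmel 5/36 = 13.9% → Mount Carmel
Overall: St. Luke's 343/603 = 56.9%, Mount Carmel 605/838 = 72.2% → Mount Carmel
Mount Carmel wins overall and in every case group — no reversal.

No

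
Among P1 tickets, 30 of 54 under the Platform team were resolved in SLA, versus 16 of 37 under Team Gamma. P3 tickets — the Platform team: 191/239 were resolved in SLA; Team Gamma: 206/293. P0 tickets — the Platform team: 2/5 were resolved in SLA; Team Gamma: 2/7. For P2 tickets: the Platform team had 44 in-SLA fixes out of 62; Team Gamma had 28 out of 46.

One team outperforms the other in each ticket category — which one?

the Platform team

P1: the Platform team 30/54 = 55.6%, Team Gamma 16/37 = 43.2% → the Platform team
P3: the Platform team 191/239 = 79.9%, Team Gamma 206/293 = 70.3% → the Platform team
P0: the Platform team 2/5 = 40.0%, Team Gamma 2/7 = 28.6% → the Platform team
P2: the Platform team 44/62 = 71.0%, Team Gamma 28/46 = 60.9% → the Platform team
The Platform team has the higher rate in all 4 groups.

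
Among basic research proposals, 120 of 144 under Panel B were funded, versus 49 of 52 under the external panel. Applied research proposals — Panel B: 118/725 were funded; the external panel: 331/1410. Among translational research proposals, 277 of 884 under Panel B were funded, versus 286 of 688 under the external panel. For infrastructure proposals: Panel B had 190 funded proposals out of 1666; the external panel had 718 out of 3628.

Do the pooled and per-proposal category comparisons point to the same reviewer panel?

Basic research: Panel B 120/144 = 83.3%, the external panel 49/52 = 94.2% → the external panel
Applied research: Panel B 118/725 = 16.3%, the external panel 331/1410 = 23.5% → the external panel
Translational research: Panel B 277/884 = 31.3%, the external panel 286/688 = 41.6% → the external panel
Infrastructure: Panel B 190/1666 = 11.4%, the external panel 718/3628 = 19.8% → the external panel
Overall: Panel B 705/3419 = 20.6%, the external panel 1384/5778 = 24.0% → the external panel
The external panel wins overall and in every proposal group — no reversal.

Yes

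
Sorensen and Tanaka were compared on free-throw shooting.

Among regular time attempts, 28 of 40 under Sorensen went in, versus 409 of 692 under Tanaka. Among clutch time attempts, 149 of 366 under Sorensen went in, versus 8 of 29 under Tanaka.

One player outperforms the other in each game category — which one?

Sorensen

Regular time: Sorensen 28/40 = 70.0%, Tanaka 409/692 = 59.1% → Sorensen
Clutch time: Sorensen 149/366 = 40.7%, Tanaka 8/29 = 27.6% → Sorensen
Sorensen has the higher rate in both groups.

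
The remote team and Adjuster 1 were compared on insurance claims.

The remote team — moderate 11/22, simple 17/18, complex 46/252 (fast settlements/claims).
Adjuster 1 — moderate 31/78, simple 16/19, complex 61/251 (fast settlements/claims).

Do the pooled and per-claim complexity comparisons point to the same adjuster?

Moderate: the remote team 11/22 = 50.0%, Adjuster 1 31/78 = 39.7% → the remote team
Simple: the remote team 17/18 = 94.4%, Adjuster 1 16/19 = 84.2% → the remote team
Complex: the remote team 46/252 = 18.3%, Adjuster 1 61/251 = 24.3% → Adjuster 1
Overall: the remote team 74/292 = 25.3%, Adjuster 1 108/348 = 31.0% → Adjuster 1
Neither sweeps: the remote team wins 2 of 3 groups, Adjuster 1 wins 1. Adjuster 1 wins overall but not every group — no Simpson reversal.

No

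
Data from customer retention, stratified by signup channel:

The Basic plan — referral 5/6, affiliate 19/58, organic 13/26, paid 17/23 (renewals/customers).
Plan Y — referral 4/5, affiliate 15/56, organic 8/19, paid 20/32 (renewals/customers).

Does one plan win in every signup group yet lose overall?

No

Referral: the Basic plan 5/6 = 83.3%, Plan Y 4/5 = 80.0% → the Basic plan
Affiliate: the Basic plan 19/58 = 32.8%, Plan Y 15/56 = 26.8% → the Basic plan
Organic: the Basic plan 13/26 = 50.0%, Plan Y 8/19 = 42.1% → the Basic plan
Paid: the Basic plan 17/23 = 73.9%, Plan Y 20/32 = 62.5% → the Basic plan
Overall: the Basic plan 54/113 = 47.8%, Plan Y 47/112 = 42.0% → the Basic plan
The Basic plan wins overall and in every signup group — no reversal.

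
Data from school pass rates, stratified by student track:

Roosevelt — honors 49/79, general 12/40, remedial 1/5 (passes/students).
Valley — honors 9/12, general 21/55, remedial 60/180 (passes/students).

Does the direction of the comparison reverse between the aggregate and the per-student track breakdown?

Honors: Roosevelt 49/79 = 62.0%, Valley 9/12 = 75.0% → Valley
General: Roosevelt 12/40 = 30.0%, Valley 21/55 = 38.2% → Valley
Remedial: Roosevelt 1/5 = 20.0%, Valley 60/180 = 33.3% → Valley
Overall: Roosevelt 62/124 = 50.0%, Valley 90/247 = 36.4% → Roosevelt
Valley wins each student group but Roosevelt wins overall — the comparison reverses. Valley's students skew toward remedial, which has a lower base rate.

Yes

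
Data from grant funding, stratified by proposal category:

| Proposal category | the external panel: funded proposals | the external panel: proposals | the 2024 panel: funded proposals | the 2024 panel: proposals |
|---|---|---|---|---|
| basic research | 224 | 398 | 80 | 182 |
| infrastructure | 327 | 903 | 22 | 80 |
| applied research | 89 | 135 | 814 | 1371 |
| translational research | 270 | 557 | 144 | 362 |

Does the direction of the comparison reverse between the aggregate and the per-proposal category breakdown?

Basic research: the external panel 224/398 = 56.3%, the 2024 panel 80/182 = 44.0% → the external panel
Infrastructure: the external panel 327/903 = 36.2%, the 2024 panel 22/80 = 27.5% → the external panel
Applied research: the external panel 89/135 = 65.9%, the 2024 panel 814/1371 = 59.4% → the external panel
Translational research: the external panel 270/557 = 48.5%, the 2024 panel 144/362 = 39.8% → the external panel
Overall: the external panel 910/1993 = 45.7%, the 2024 panel 1060/1995 = 53.1% → the 2024 panel
The external panel wins each proposal group but the 2024 panel wins overall — the comparison reverses. The external panel's proposals skew toward infrastructure, which has a lower base rate.

Yes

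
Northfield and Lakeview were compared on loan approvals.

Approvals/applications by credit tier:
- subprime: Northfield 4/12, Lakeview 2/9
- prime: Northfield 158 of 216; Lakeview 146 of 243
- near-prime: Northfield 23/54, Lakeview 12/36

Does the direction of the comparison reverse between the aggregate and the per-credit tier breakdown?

No

Subprime: Northfield 4/12 = 33.3%, Lakeview 2/9 = 22.2% → Northfield
Prime: Northfield 158/216 = 73.1%, Lakeview 146/243 = 60.1% → Northfield
Near-prime: Northfield 23/54 = 42.6%, Lakeview 12/36 = 33.3% → Northfield
Overall: Northfield 185/282 = 65.6%, Lakeview 160/288 = 55.6% → Northfield
Northfield wins overall and in every credit group — no reversal.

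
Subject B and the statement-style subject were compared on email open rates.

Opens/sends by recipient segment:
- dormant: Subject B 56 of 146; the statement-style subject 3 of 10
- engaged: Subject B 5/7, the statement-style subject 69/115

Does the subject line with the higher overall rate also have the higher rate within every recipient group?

No

Dormant: Subject B 56/146 = 38.4%, the statement-style subject 3/10 = 30.0% → Subject B
Engaged: Subject B 5/7 = 71.4%, the statement-style subject 69/115 = 60.0% → Subject B
Overall: Subject B 61/153 = 39.9%, the statement-style subject 72/125 = 57.6% → the statement-style subject
Subject B wins each recipient group but the statement-style subject wins overall — the comparison reverses. Subject B's sends skew toward dormant, which has a lower base rate.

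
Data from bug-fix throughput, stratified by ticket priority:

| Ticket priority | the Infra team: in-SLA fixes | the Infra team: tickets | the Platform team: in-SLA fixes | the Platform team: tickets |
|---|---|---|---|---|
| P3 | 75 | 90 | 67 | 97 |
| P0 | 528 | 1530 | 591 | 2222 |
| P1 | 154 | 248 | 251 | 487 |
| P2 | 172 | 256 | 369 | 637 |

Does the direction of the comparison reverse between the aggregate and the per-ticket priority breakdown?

No

P3: the Infra team 75/90 = 83.3%, the Platform team 67/97 = 69.1% → the Infra team
P0: the Infra team 528/1530 = 34.5%, the Platform team 591/2222 = 26.6% → the Infra team
P1: the Infra team 154/248 = 62.1%, the Platform team 251/487 = 51.5% → the Infra team
P2: the Infra team 172/256 = 67.2%, the Platform team 369/637 = 57.9% → the Infra team
Overall: the Infra team 929/2124 = 43.7%, the Platform team 1278/3443 = 37.1% → the Infra team
The Infra team wins overall and in every ticket group — no reversal.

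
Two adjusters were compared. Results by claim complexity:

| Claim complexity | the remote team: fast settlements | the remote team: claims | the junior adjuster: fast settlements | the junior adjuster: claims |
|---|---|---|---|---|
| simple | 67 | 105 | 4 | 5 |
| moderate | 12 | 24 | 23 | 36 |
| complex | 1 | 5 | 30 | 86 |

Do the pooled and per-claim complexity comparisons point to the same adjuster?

Simple: the remote team 67/105 = 63.8%, the junior adjuster 4/5 = 80.0% → the junior adjuster
Moderate: the remote team 12/24 = 50.0%, the junior adjuster 23/36 = 63.9% → the junior adjuster
Complex: the remote team 1/5 = 20.0%, the junior adjuster 30/86 = 34.9% → the junior adjuster
Overall: the remote team 80/134 = 59.7%, the junior adjuster 57/127 = 44.9% → the remote team
The junior adjuster wins each claim group but the remote team wins overall — the comparison reverses. The junior adjuster's claims skew toward complex, which has a lower base rate.

No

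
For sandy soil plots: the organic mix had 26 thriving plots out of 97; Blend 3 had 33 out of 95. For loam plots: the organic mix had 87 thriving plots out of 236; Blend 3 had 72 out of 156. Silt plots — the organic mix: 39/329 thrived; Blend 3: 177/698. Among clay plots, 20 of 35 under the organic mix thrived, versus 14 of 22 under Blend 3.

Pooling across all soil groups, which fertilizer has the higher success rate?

Blend 3

Sandy soil: the organic mix 26/97 = 26.8%, Blend 3 33/95 = 34.7% → Blend 3
Loam: the organic mix 87/236 = 36.9%, Blend 3 72/156 = 46.2% → Blend 3
Silt: the organic mix 39/329 = 11.9%, Blend 3 177/698 = 25.4% → Blend 3
Clay: the organic mix 20/35 = 57.1%, Blend 3 14/22 = 63.6% → Blend 3
Overall: the organic mix 172/697 = 24.7%, Blend 3 296/971 = 30.5% → Blend 3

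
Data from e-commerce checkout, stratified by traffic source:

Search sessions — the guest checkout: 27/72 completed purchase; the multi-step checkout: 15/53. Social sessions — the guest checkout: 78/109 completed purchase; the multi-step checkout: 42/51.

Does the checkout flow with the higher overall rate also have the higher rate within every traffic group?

No

Search: the guest checkout 27/72 = 37.5%, the multi-step checkout 15/53 = 28.3% → the guest checkout
Social: the guest checkout 78/109 = 71.6%, the multi-step checkout 42/51 = 82.4% → the multi-step checkout
Overall: the guest checkout 105/181 = 58.0%, the multi-step checkout 57/104 = 54.8% → the guest checkout
Neither sweeps: the guest checkout wins 1 of 2 groups, the multi-step checkout wins 1. The guest checkout wins overall but not every group — no Simpson reversal.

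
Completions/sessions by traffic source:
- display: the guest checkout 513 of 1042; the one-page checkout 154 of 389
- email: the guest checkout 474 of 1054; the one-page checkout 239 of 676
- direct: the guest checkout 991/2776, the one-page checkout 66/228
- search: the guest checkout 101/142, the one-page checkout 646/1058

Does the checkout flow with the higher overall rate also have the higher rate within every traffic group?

Display: the guest checkout 513/1042 = 49.2%, the one-page checkout 154/389 = 39.6% → the guest checkout
Email: the guest checkout 474/1054 = 45.0%, the one-page checkout 239/676 = 35.4% → the guest checkout
Direct: the guest checkout 991/2776 = 35.7%, the one-page checkout 66/228 = 28.9% → the guest checkout
Search: the guest checkout 101/142 = 71.1%, the one-page checkout 646/1058 = 61.1% → the guest checkout
Overall: the guest checkout 2079/5014 = 41.5%, the one-page checkout 1105/2351 = 47.0% → the one-page checkout
The guest checkout wins each traffic group but the one-page checkout wins overall — the comparison reverses. The guest checkout's sessions skew toward direct, which has a lower base rate.

No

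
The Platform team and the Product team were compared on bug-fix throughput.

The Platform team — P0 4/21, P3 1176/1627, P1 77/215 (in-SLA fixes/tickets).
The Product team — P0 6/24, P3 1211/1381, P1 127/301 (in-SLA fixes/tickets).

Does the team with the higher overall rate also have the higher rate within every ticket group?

Yes

P0: the Platform team 4/21 = 19.0%, the Product team 6/24 = 25.0% → the Product team
P3: the Platform team 1176/1627 = 72.3%, the Product team 1211/1381 = 87.7% → the Product team
P1: the Platform team 77/215 = 35.8%, the Product team 127/301 = 42.2% → the Product team
Overall: the Platform team 1257/1863 = 67.5%, the Product team 1344/1706 = 78.8% → the Product team
The Product team wins overall and in every ticket group — no reversal.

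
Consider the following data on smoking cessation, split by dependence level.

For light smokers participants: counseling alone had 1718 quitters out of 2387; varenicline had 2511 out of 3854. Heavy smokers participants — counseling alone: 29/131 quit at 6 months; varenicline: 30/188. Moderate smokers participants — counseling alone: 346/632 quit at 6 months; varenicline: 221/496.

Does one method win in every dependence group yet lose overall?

No

Light smokers: counseling alone 1718/2387 = 72.0%, varenicline 2511/3854 = 65.2% → counseling alone
Heavy smokers: counseling alone 29/131 = 22.1%, varenicline 30/188 = 16.0% → counseling alone
Moderate smokers: counseling alone 346/632 = 54.7%, varenicline 221/496 = 44.6% → counseling alone
Overall: counseling alone 2093/3150 = 66.4%, varenicline 2762/4538 = 60.9% → counseling alone
Counseling alone wins overall and in every dependence group — no reversal.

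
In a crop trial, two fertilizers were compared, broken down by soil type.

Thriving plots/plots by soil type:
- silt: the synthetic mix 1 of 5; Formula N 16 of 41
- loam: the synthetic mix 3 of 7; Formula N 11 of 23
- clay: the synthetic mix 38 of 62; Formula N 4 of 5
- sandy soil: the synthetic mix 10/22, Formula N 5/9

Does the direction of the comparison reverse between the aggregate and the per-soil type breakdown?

Silt: the synthetic mix 1/5 = 20.0%, Formula N 16/41 = 39.0% → Formula N
Loam: the synthetic mix 3/7 = 42.9%, Formula N 11/23 = 47.8% → Formula N
Clay: the synthetic mix 38/62 = 61.3%, Formula N 4/5 = 80.0% → Formula N
Sandy soil: the synthetic mix 10/22 = 45.5%, Formula N 5/9 = 55.6% → Formula N
Overall: the synthetic mix 52/96 = 54.2%, Formula N 36/78 = 46.2% → the synthetic mix
Formula N wins each soil group but the synthetic mix wins overall — the comparison reverses. Formula N's plots skew toward silt, which has a lower base rate.

Yes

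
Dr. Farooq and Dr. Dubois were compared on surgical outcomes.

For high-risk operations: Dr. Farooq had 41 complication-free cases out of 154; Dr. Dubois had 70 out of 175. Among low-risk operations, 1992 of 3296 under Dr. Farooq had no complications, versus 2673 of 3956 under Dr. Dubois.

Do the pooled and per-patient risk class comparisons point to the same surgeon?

Yes

High-risk: Dr. Farooq 41/154 = 26.6%, Dr. Dubois 70/175 = 40.0% → Dr. Dubois
Low-risk: Dr. Farooq 1992/3296 = 60.4%, Dr. Dubois 2673/3956 = 67.6% → Dr. Dubois
Overall: Dr. Farooq 2033/3450 = 58.9%, Dr. Dubois 2743/4131 = 66.4% → Dr. Dubois
Dr. Dubois wins overall and in every patient risk group — no reversal.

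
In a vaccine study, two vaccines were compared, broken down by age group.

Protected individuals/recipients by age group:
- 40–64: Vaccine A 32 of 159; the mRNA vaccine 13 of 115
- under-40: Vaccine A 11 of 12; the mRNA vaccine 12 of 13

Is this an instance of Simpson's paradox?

No

40–64: Vaccine A 32/159 = 20.1%, the mRNA vaccine 13/115 = 11.3% → Vaccine A
Under-40: Vaccine A 11/12 = 91.7%, the mRNA vaccine 12/13 = 92.3% → the mRNA vaccine
Overall: Vaccine A 43/171 = 25.1%, the mRNA vaccine 25/128 = 19.5% → Vaccine A
Neither sweeps: Vaccine A wins 1 of 2 groups, the mRNA vaccine wins 1. Vaccine A wins overall but not every group — no Simpson reversal.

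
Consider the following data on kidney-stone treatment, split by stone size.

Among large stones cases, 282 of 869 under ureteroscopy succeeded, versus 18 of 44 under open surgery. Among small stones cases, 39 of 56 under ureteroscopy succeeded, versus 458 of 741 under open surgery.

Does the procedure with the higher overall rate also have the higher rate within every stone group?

No

Large stones: ureteroscopy 282/869 = 32.5%, open surgery 18/44 = 40.9% → open surgery
Small stones: ureteroscopy 39/56 = 69.6%, open surgery 458/741 = 61.8% → ureteroscopy
Overall: ureteroscopy 321/925 = 34.7%, open surgery 476/785 = 60.6% → open surgery
Neither sweeps: ureteroscopy wins 1 of 2 groups, open surgery wins 1. Open surgery wins overall but not every group — no Simpson reversal.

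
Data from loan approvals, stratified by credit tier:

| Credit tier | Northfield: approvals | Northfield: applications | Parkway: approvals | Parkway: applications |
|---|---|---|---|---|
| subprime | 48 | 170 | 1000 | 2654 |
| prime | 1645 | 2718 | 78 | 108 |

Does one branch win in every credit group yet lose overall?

Yes

Subprime: Northfield 48/170 = 28.2%, Parkway 1000/2654 = 37.7% → Parkway
Prime: Northfield 1645/2718 = 60.5%, Parkway 78/108 = 72.2% → Parkway
Overall: Northfield 1693/2888 = 58.6%, Parkway 1078/2762 = 39.0% → Northfield
Parkway wins each credit group but Northfield wins overall — the comparison reverses. Parkway's applications skew toward subprime, which has a lower base rate.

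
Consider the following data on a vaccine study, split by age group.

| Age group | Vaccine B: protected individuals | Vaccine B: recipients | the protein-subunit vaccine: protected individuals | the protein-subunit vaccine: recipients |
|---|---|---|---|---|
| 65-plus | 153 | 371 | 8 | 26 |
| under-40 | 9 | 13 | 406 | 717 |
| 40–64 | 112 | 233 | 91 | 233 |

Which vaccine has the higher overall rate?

65-plus: Vaccine B 153/371 = 41.2%, the protein-subunit vaccine 8/26 = 30.8% → Vaccine B
Under-40: Vaccine B 9/13 = 69.2%, the protein-subunit vaccine 406/717 = 56.6% → Vaccine B
40–64: Vaccine B 112/233 = 48.1%, the protein-subunit vaccine 91/233 = 39.1% → Vaccine B
Overall: Vaccine B 274/617 = 44.4%, the protein-subunit vaccine 505/976 = 51.7% → the protein-subunit vaccine
(Vaccine B wins every age group but the protein-subunit vaccine wins overall — Vaccine B's recipients skew toward the low-rate 65-plus group.)

the protein-subunit vaccine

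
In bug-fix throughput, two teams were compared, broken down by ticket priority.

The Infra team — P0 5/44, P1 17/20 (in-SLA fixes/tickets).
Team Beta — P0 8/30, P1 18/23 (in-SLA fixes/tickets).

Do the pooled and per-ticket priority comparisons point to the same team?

No

P0: the Infra team 5/44 = 11.4%, Team Beta 8/30 = 26.7% → Team Beta
P1: the Infra team 17/20 = 85.0%, Team Beta 18/23 = 78.3% → the Infra team
Overall: the Infra team 22/64 = 34.4%, Team Beta 26/53 = 49.1% → Team Beta
Neither sweeps: the Infra team wins 1 of 2 groups, Team Beta wins 1. Team Beta wins overall but not every group — no Simpson reversal.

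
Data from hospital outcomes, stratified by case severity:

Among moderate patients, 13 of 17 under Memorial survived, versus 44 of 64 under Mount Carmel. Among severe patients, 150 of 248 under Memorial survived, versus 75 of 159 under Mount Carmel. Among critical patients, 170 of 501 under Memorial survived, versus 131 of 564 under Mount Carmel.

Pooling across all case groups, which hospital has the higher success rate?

Memorial

Moderate: Memorial 13/17 = 76.5%, Mount Carmel 44/64 = 68.8% → Memorial
Severe: Memorial 150/248 = 60.5%, Mount Carmel 75/159 = 47.2% → Memorial
Critical: Memorial 170/501 = 33.9%, Mount Carmel 131/564 = 23.2% → Memorial
Overall: Memorial 333/766 = 43.5%, Mount Carmel 250/787 = 31.8% → Memorial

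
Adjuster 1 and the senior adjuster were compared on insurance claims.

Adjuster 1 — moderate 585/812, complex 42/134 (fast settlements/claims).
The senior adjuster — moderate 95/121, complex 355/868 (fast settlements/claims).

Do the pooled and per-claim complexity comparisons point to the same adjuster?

No

Moderate: Adjuster 1 585/812 = 72.0%, the senior adjuster 95/121 = 78.5% → the senior adjuster
Complex: Adjuster 1 42/134 = 31.3%, the senior adjuster 355/868 = 40.9% → the senior adjuster
Overall: Adjuster 1 627/946 = 66.3%, the senior adjuster 450/989 = 45.5% → Adjuster 1
The senior adjuster wins each claim group but Adjuster 1 wins overall — the comparison reverses. The senior adjuster's claims skew toward complex, which has a lower base rate.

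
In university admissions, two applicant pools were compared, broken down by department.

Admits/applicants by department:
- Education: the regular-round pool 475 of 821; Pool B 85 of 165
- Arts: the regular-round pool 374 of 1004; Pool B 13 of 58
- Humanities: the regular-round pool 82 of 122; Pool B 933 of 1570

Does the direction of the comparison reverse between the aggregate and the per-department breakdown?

Yes

Education: the regular-round pool 475/821 = 57.9%, Pool B 85/165 = 51.5% → the regular-round pool
Arts: the regular-round pool 374/1004 = 37.3%, Pool B 13/58 = 22.4% → the regular-round pool
Humanities: the regular-round pool 82/122 = 67.2%, Pool B 933/1570 = 59.4% → the regular-round pool
Overall: the regular-round pool 931/1947 = 47.8%, Pool B 1031/1793 = 57.5% → Pool B
The regular-round pool wins each department group but Pool B wins overall — the comparison reverses. The regular-round pool's applicants skew toward Arts, which has a lower base rate.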